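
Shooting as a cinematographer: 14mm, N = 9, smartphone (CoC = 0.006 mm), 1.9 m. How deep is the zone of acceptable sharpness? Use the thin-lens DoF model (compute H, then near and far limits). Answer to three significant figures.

2.70 m

Hyperfocal distance H = f²/(N·c) + f = 14²/(9 × 0.006) + 14 = 196/0.054 + 14 ≈ 3643.6 mm ≈ 3.644 m.
Near limit Dn = s·(H − f)/(H + s − 2f) = 1900 × (3643.6 − 14) / (3643.6 + 1900 − 2 × 14) = 1900 × 3629.6 / 5515.6 ≈ 1250.3 mm.
Far limit Df = s·(H − f)/(H − s) = 1900 × (3643.6 − 14) / (3643.6 − 1900) = 1900 × 3629.6 / 1743.6 ≈ 3955.1 mm.
Depth of field = Df − Dn = 3955.1 − 1250.3 ≈ 2704.8 mm ≈ 2.70 m.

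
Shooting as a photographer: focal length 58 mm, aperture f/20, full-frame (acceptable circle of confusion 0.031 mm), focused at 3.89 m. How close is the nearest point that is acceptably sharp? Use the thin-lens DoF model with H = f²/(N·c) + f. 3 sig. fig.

2.28 m

Hyperfocal distance H = f²/(N·c) + f = 58²/(20 × 0.031) + 58 = 3364/0.62 + 58 ≈ 5483.8 mm ≈ 5.484 m.
Near limit Dn = s·(H − f)/(H + s − 2f) = 3890 × (5483.8 − 58) / (5483.8 + 3890 − 2 × 58) = 3890 × 5425.8 / 9257.8 ≈ 2279.8 mm ≈ 2.28 m.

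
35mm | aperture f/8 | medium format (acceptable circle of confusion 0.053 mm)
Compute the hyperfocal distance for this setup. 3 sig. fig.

Hyperfocal distance H = f²/(N·c) + f = 35²/(8 × 0.053) + 35 = 1225/0.424 + 35 ≈ 2924.2 mm ≈ 2.92 m.

2.92 m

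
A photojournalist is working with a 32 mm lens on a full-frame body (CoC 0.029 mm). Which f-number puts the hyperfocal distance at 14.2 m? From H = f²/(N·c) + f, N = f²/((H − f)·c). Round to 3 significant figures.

Rearrange H = f²/(N·c) + f for N: N = f² / ((H − f)·c).
N = 32² / ((14200 − 32) × 0.029) = 1024 / 410.9 ≈ 2.49.

f/2.49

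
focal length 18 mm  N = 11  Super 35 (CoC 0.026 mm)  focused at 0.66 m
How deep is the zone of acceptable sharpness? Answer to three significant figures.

Hyperfocal distance H = f²/(N·c) + f = 18²/(11 × 0.026) + 18 = 324/0.286 + 18 ≈ 1150.9 mm ≈ 1.151 m.
Near limit Dn = s·(H − f)/(H + s − 2f) = 660 × (1150.9 − 18) / (1150.9 + 660 − 2 × 18) = 660 × 1132.9 / 1774.9 ≈ 421.3 mm.
Far limit Df = s·(H − f)/(H − s) = 660 × (1150.9 − 18) / (1150.9 − 660) = 660 × 1132.9 / 490.9 ≈ 1523.2 mm.
Depth of field = Df − Dn = 1523.2 − 421.3 ≈ 1101.9 mm ≈ 1.10 m.

1.10 m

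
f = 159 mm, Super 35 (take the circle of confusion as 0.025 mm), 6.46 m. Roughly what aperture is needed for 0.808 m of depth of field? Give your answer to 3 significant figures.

Write h = H − f = f²/(N·c). The thin-lens limits are Dn = s·h/(h + (s−f)) and Df = s·h/(h − (s−f)), so DoF = Df − Dn = 2·s·(s−f)·h / (h² − (s−f)²).
That is a quadratic in h: DoF·h² − 2·s·(s−f)·h − DoF·(s−f)² = 0 ⇒ h = (s−f)·(s + √(s² + DoF²)) / DoF = 6301 × (6460 + √(6460² + 808²)) / 808 = 6301 × (6460 + 6510.34) / 808 ≈ 101146 mm.
Then N = f²/(c·h) = 159² / (0.025 × 101146) = 25281 / 2528.7 ≈ 10.

f/10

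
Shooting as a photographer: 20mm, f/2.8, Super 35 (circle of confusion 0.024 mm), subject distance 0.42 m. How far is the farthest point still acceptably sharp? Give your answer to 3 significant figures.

Hyperfocal distance H = f²/(N·c) + f = 20²/(2.8 × 0.024) + 20 = 400/0.0672 + 20 ≈ 5972.4 mm ≈ 5.972 m.
Far limit Df = s·(H − f)/(H − s) = 420 × (5972.4 − 20) / (5972.4 − 420) = 420 × 5952.4 / 5552.4 ≈ 450.26 mm.

450 mm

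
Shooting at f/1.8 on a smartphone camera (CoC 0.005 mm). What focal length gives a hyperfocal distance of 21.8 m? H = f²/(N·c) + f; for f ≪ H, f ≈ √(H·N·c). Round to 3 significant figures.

14.0 mm

From H = f²/(N·c) + f, with f ≪ H: f ≈ √(H·N·c) = √(21800 × 1.8 × 0.005) = √196.20 ≈ 14.01 mm.
The +f correction barely moves this — solving exactly, f² + N·c·f − N·c·H = 0 ⇒ f = (−N·c + √((N·c)² + 4·N·c·H))/2 = (−0.009 + √784.80)/2 ≈ 14.003 mm, so f ≈ 14.0 mm.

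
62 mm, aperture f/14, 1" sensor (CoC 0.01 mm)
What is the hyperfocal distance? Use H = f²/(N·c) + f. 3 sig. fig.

Hyperfocal distance H = f²/(N·c) + f = 62²/(14 × 0.01) + 62 = 3844/0.14 + 62 ≈ 27519.1 mm ≈ 27.5 m.

27.5 m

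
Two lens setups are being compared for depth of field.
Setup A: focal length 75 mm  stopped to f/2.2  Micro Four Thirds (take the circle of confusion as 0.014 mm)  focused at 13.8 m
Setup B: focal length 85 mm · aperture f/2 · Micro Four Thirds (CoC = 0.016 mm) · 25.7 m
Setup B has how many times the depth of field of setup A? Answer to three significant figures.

2.83

Setup A: H = 75²/(2.2×0.014) + 75 ≈ 182704.9 mm; DoF = Df − Dn = 14921.4 − 12835.4 ≈ 2086.0 mm.
Setup B: H = 85²/(2×0.016) + 85 ≈ 225866.2 mm; DoF = Df − Dn = 28988.8 − 23081.4 ≈ 5907.4 mm.
Ratio = 5907.4 / 2086.0 ≈ 2.83.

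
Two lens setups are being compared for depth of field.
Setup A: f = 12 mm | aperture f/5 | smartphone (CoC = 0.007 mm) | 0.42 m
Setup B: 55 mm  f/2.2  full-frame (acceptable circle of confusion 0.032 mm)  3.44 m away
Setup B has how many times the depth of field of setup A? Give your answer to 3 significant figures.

6.48

Setup A: H = 12²/(5×0.007) + 12 ≈ 4126.3 mm; DoF = Df − Dn = 466.235 − 382.108 ≈ 84.127 mm.
Setup B: H = 55²/(2.2×0.032) + 55 ≈ 43023.8 mm; DoF = Df − Dn = 3734.17 − 3188.79 ≈ 545.38 mm.
Ratio = 545.38 / 84.127 ≈ 6.48.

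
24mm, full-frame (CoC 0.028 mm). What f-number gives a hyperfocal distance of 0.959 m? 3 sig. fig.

f/22

Rearrange H = f²/(N·c) + f for N: N = f² / ((H − f)·c).
N = 24² / ((959 − 24) × 0.028) = 576 / 26.18 ≈ 22.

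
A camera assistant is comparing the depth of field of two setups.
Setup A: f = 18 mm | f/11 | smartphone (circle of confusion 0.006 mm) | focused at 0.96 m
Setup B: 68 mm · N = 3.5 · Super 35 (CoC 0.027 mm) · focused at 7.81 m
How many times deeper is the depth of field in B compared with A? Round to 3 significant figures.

6.63

Setup A: H = 18²/(11×0.006) + 18 ≈ 4927.1 mm; DoF = Df − Dn = 1187.96 − 805.44 ≈ 382.52 mm.
Setup B: H = 68²/(3.5×0.027) + 68 ≈ 48999.2 mm; DoF = Df − Dn = 9278.0 − 6743.1 ≈ 2534.9 mm.
Ratio = 2534.9 / 382.52 ≈ 6.63.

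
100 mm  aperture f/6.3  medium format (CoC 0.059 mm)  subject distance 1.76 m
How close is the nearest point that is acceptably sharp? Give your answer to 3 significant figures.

1.66 m

Hyperfocal distance H = f²/(N·c) + f = 100²/(6.3 × 0.059) + 100 = 10000/0.3717 + 100 ≈ 27003.4 mm ≈ 27.00 m.
Near limit Dn = s·(H − f)/(H + s − 2f) = 1760 × (27003.4 − 100) / (27003.4 + 1760 − 2 × 100) = 1760 × 26903.4 / 28563.4 ≈ 1657.7 mm ≈ 1.66 m.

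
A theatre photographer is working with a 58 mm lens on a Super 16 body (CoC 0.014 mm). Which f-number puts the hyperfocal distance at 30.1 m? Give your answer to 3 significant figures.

Rearrange H = f²/(N·c) + f for N: N = f² / ((H − f)·c).
N = 58² / ((30100 − 58) × 0.014) = 3364 / 420.6 ≈ 8.

f/8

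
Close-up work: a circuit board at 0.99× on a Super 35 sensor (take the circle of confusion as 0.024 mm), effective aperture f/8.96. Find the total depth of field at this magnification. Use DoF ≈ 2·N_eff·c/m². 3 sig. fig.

0.439 mm

At magnification m, DoF ≈ 2·N_eff·c/m² = 2 × 8.96 × 0.024 / 0.99² = 0.4301 / 0.9801 ≈ 0.439 mm.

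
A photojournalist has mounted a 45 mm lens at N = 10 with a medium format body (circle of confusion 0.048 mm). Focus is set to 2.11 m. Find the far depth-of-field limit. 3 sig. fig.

Hyperfocal distance H = f²/(N·c) + f = 45²/(10 × 0.048) + 45 = 2025/0.48 + 45 ≈ 4263.8 mm ≈ 4.264 m.
Far limit Df = s·(H − f)/(H − s) = 2110 × (4263.8 − 45) / (4263.8 − 2110) = 2110 × 4218.8 / 2153.8 ≈ 4133.1 mm ≈ 4.13 m.

4.13 m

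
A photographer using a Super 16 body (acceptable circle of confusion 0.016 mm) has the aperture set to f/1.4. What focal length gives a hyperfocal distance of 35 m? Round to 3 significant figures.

28.0 mm

From H = f²/(N·c) + f, with f ≪ H: f ≈ √(H·N·c) = √(35000 × 1.4 × 0.016) = √784.00 ≈ 28.00 mm.
The +f correction barely moves this — solving exactly, f² + N·c·f − N·c·H = 0 ⇒ f = (−N·c + √((N·c)² + 4·N·c·H))/2 = (−0.0224 + √3136.0)/2 ≈ 27.989 mm, so f ≈ 28.0 mm.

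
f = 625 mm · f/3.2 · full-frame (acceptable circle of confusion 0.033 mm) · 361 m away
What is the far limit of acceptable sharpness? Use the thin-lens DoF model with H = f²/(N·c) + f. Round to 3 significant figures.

Hyperfocal distance H = f²/(N·c) + f = 625²/(3.2 × 0.033) + 625 = 390625/0.1056 + 625 ≈ 3699725.4 mm ≈ 3700 m.
Far limit Df = s·(H − f)/(H − s) = 361000 × (3699725.4 − 625) / (3699725.4 − 361000) = 361000 × 3699100.4 / 3338725.4 ≈ 399966 mm ≈ 400 m.

400 m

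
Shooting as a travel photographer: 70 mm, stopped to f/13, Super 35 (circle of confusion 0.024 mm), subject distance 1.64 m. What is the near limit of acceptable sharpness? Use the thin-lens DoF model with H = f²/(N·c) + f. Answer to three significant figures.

1.49 m

Hyperfocal distance H = f²/(N·c) + f = 70²/(13 × 0.024) + 70 = 4900/0.312 + 70 ≈ 15775.1 mm ≈ 15.78 m.
Near limit Dn = s·(H − f)/(H + s − 2f) = 1640 × (15775.1 − 70) / (15775.1 + 1640 − 2 × 70) = 1640 × 15705.1 / 17275.1 ≈ 1491.0 mm ≈ 1.49 m.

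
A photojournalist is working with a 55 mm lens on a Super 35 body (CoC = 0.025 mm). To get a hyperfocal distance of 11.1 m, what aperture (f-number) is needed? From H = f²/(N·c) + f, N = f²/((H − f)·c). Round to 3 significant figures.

f/11

Rearrange H = f²/(N·c) + f for N: N = f² / ((H − f)·c).
N = 55² / ((11100 − 55) × 0.025) = 3025 / 276.1 ≈ 11.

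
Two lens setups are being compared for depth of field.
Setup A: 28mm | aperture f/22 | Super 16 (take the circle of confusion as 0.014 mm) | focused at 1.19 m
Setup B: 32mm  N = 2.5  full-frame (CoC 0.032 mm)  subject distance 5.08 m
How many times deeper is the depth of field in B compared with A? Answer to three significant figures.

Setup A: H = 28²/(22×0.014) + 28 ≈ 2573.5 mm; DoF = Df − Dn = 2189.5 − 817.0 ≈ 1372.5 mm.
Setup B: H = 32²/(2.5×0.032) + 32 ≈ 12832.0 mm; DoF = Df − Dn = 8388.0 − 3643.2 ≈ 4744.8 mm.
Ratio = 4744.8 / 1372.5 ≈ 3.46.

3.46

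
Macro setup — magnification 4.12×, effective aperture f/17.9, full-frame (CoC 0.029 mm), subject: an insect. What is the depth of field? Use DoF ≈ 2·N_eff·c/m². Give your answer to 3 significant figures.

At magnification m, DoF ≈ 2·N_eff·c/m² = 2 × 17.9 × 0.029 / 4.12² = 1.038 / 16.97 ≈ 0.0612 mm.

0.0612 mm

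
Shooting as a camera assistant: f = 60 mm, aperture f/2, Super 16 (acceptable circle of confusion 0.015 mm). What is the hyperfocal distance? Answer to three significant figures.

120 m

Hyperfocal distance H = f²/(N·c) + f = 60²/(2 × 0.015) + 60 = 3600/0.03 + 60 ≈ 120060.0 mm ≈ 120 m.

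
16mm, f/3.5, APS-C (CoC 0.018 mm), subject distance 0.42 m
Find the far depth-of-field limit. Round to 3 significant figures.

466 mm

Hyperfocal distance H = f²/(N·c) + f = 16²/(3.5 × 0.018) + 16 = 256/0.063 + 16 ≈ 4079.5 mm ≈ 4.079 m.
Far limit Df = s·(H − f)/(H − s) = 420 × (4079.5 − 16) / (4079.5 − 420) = 420 × 4063.5 / 3659.5 ≈ 466.37 mm.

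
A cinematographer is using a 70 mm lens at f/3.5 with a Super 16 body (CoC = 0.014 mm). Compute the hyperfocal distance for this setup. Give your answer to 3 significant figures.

Hyperfocal distance H = f²/(N·c) + f = 70²/(3.5 × 0.014) + 70 = 4900/0.049 + 70 ≈ 100070.0 mm ≈ 100 m.

100 m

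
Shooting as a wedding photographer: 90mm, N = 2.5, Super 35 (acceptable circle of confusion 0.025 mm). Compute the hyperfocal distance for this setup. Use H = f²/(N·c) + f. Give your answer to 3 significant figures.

130 m

Hyperfocal distance H = f²/(N·c) + f = 90²/(2.5 × 0.025) + 90 = 8100/0.0625 + 90 ≈ 129690.0 mm ≈ 130 m.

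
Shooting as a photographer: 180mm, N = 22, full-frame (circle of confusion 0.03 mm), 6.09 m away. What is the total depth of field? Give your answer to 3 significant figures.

Hyperfocal distance H = f²/(N·c) + f = 180²/(22 × 0.03) + 180 = 32400/0.66 + 180 ≈ 49270.9 mm ≈ 49.27 m.
Near limit Dn = s·(H − f)/(H + s − 2f) = 6090 × (49270.9 − 180) / (49270.9 + 6090 − 2 × 180) = 6090 × 49090.9 / 55000.9 ≈ 5435.6 mm.
Far limit Df = s·(H − f)/(H − s) = 6090 × (49270.9 − 180) / (49270.9 − 6090) = 6090 × 49090.9 / 43180.9 ≈ 6923.5 mm.
Depth of field = Df − Dn = 6923.5 − 5435.6 ≈ 1487.9 mm ≈ 1.49 m.

1.49 m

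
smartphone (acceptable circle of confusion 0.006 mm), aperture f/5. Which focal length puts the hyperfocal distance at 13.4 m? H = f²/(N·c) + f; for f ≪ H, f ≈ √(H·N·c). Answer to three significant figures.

From H = f²/(N·c) + f, with f ≪ H: f ≈ √(H·N·c) = √(13400 × 5 × 0.006) = √402.00 ≈ 20.05 mm.
Exact: f² + N·c·f − N·c·H = 0 ⇒ f = (−N·c + √((N·c)² + 4·N·c·H))/2 = (−0.03 + √1608.0)/2 ≈ 20.035 mm ≈ 20.0 mm.

20.0 mm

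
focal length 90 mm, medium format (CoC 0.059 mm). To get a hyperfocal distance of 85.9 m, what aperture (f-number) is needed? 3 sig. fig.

Rearrange H = f²/(N·c) + f for N: N = f² / ((H − f)·c).
N = 90² / ((85900 − 90) × 0.059) = 8100 / 5063 ≈ 1.60.

f/1.60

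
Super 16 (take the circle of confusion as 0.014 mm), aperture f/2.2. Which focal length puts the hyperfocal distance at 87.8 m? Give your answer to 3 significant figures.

52.0 mm

From H = f²/(N·c) + f, with f ≪ H: f ≈ √(H·N·c) = √(87800 × 2.2 × 0.014) = √2704.2 ≈ 52.00 mm.
The +f correction barely moves this — solving exactly, f² + N·c·f − N·c·H = 0 ⇒ f = (−N·c + √((N·c)² + 4·N·c·H))/2 = (−0.0308 + √10817)/2 ≈ 51.987 mm, so f ≈ 52.0 mm.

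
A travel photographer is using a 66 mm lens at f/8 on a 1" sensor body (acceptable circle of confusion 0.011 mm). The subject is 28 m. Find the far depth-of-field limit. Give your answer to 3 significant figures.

64.3 m

Hyperfocal distance H = f²/(N·c) + f = 66²/(8 × 0.011) + 66 = 4356/0.088 + 66 ≈ 49566.0 mm ≈ 49.57 m.
Far limit Df = s·(H − f)/(H − s) = 28000 × (49566.0 − 66) / (49566.0 − 28000) = 28000 × 49500.0 / 21566.0 ≈ 64268 mm ≈ 64.3 m.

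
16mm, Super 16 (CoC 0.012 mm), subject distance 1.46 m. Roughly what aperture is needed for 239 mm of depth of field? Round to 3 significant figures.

f/1.20

Write h = H − f = f²/(N·c). The thin-lens limits are Dn = s·h/(h + (s−f)) and Df = s·h/(h − (s−f)), so DoF = Df − Dn = 2·s·(s−f)·h / (h² − (s−f)²).
That is a quadratic in h: DoF·h² − 2·s·(s−f)·h − DoF·(s−f)² = 0 ⇒ h = (s−f)·(s + √(s² + DoF²)) / DoF = 1444 × (1460 + √(1460² + 239²)) / 239 = 1444 × (1460 + 1479.43) / 239 ≈ 17760 mm.
Then N = f²/(c·h) = 16² / (0.012 × 17760) = 256 / 213.12 ≈ 1.20.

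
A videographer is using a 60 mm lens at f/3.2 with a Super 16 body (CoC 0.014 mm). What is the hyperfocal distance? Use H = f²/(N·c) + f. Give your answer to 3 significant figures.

Hyperfocal distance H = f²/(N·c) + f = 60²/(3.2 × 0.014) + 60 = 3600/0.0448 + 60 ≈ 80417.1 mm ≈ 80.4 m.

80.4 m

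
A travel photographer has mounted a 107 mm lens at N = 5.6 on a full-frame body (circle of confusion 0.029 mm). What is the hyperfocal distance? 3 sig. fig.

70.6 m

Hyperfocal distance H = f²/(N·c) + f = 107²/(5.6 × 0.029) + 107 = 11449/0.1624 + 107 ≈ 70605.8 mm ≈ 70.6 m.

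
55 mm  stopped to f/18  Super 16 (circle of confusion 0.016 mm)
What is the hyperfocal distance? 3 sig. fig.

Hyperfocal distance H = f²/(N·c) + f = 55²/(18 × 0.016) + 55 = 3025/0.288 + 55 ≈ 10558.5 mm ≈ 10.6 m.

10.6 m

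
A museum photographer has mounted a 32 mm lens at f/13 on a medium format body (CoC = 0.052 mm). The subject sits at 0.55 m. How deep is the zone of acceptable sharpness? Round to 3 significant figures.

426 mm

Hyperfocal distance H = f²/(N·c) + f = 32²/(13 × 0.052) + 32 = 1024/0.676 + 32 ≈ 1546.8 mm ≈ 1.547 m.
Near limit Dn = s·(H − f)/(H + s − 2f) = 550 × (1546.8 − 32) / (1546.8 + 550 − 2 × 32) = 550 × 1514.8 / 2032.8 ≈ 409.85 mm.
Far limit Df = s·(H − f)/(H − s) = 550 × (1546.8 − 32) / (1546.8 − 550) = 550 × 1514.8 / 996.8 ≈ 835.82 mm.
Depth of field = Df − Dn = 835.82 − 409.85 ≈ 425.97 mm.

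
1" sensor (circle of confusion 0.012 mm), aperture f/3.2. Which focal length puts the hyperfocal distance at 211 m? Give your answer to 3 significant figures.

90.0 mm

From H = f²/(N·c) + f, with f ≪ H: f ≈ √(H·N·c) = √(211000 × 3.2 × 0.012) = √8102.4 ≈ 90.01 mm.
The +f correction barely moves this — solving exactly, f² + N·c·f − N·c·H = 0 ⇒ f = (−N·c + √((N·c)² + 4·N·c·H))/2 = (−0.0384 + √32410)/2 ≈ 89.994 mm, so f ≈ 90.0 mm.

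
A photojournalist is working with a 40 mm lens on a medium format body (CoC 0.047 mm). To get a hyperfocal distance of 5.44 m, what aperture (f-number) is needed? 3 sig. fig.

f/6.30

Rearrange H = f²/(N·c) + f for N: N = f² / ((H − f)·c).
N = 40² / ((5440 − 40) × 0.047) = 1600 / 253.8 ≈ 6.30.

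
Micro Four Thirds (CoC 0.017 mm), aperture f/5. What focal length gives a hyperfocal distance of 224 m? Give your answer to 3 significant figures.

138 mm

From H = f²/(N·c) + f, with f ≪ H: f ≈ √(H·N·c) = √(224000 × 5 × 0.017) = √19040 ≈ 138.0 mm.
The +f correction barely moves this — solving exactly, f² + N·c·f − N·c·H = 0 ⇒ f = (−N·c + √((N·c)² + 4·N·c·H))/2 = (−0.085 + √76160)/2 ≈ 137.94 mm, so f ≈ 138 mm.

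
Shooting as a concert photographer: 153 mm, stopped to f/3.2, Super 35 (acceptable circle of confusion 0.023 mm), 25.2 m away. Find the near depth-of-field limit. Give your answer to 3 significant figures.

Hyperfocal distance H = f²/(N·c) + f = 153²/(3.2 × 0.023) + 153 = 23409/0.0736 + 153 ≈ 318210.1 mm ≈ 318.2 m.
Near limit Dn = s·(H − f)/(H + s − 2f) = 25200 × (318210.1 − 153) / (318210.1 + 25200 − 2 × 153) = 25200 × 318057.1 / 343104.1 ≈ 23360 mm ≈ 23.4 m.

23.4 m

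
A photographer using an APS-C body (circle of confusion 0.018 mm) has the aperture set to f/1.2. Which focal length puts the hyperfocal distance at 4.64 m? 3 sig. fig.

From H = f²/(N·c) + f, with f ≪ H: f ≈ √(H·N·c) = √(4640 × 1.2 × 0.018) = √100.22 ≈ 10.01 mm.
The +f correction barely moves this — solving exactly, f² + N·c·f − N·c·H = 0 ⇒ f = (−N·c + √((N·c)² + 4·N·c·H))/2 = (−0.0216 + √400.90)/2 ≈ 10.000 mm, so f ≈ 10.0 mm.

10.0 mm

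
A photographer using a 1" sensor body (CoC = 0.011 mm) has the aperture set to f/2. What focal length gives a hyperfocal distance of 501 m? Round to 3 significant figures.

105 mm

From H = f²/(N·c) + f, with f ≪ H: f ≈ √(H·N·c) = √(501000 × 2 × 0.011) = √11022 ≈ 105.0 mm.
The +f correction barely moves this — solving exactly, f² + N·c·f − N·c·H = 0 ⇒ f = (−N·c + √((N·c)² + 4·N·c·H))/2 = (−0.022 + √44088)/2 ≈ 104.97 mm, so f ≈ 105 mm.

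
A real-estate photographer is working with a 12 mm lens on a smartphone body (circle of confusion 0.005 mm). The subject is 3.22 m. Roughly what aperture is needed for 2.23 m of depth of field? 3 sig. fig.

Write h = H − f = f²/(N·c). The thin-lens limits are Dn = s·h/(h + (s−f)) and Df = s·h/(h − (s−f)), so DoF = Df − Dn = 2·s·(s−f)·h / (h² − (s−f)²).
That is a quadratic in h: DoF·h² − 2·s·(s−f)·h − DoF·(s−f)² = 0 ⇒ h = (s−f)·(s + √(s² + DoF²)) / DoF = 3208 × (3220 + √(3220² + 2230²)) / 2230 = 3208 × (3220 + 3916.80) / 2230 ≈ 10267 mm.
Then N = f²/(c·h) = 12² / (0.005 × 10267) = 144 / 51.334 ≈ 2.81.

f/2.81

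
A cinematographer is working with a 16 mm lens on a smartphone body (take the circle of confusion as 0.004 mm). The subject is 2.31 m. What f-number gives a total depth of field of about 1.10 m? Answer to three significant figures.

f/6.30

Write h = H − f = f²/(N·c). The thin-lens limits are Dn = s·h/(h + (s−f)) and Df = s·h/(h − (s−f)), so DoF = Df − Dn = 2·s·(s−f)·h / (h² − (s−f)²).
That is a quadratic in h: DoF·h² − 2·s·(s−f)·h − DoF·(s−f)² = 0 ⇒ h = (s−f)·(s + √(s² + DoF²)) / DoF = 2294 × (2310 + √(2310² + 1100²)) / 1100 = 2294 × (2310 + 2558.53) / 1100 ≈ 10153 mm.
Then N = f²/(c·h) = 16² / (0.004 × 10153) = 256 / 40.612 ≈ 6.30.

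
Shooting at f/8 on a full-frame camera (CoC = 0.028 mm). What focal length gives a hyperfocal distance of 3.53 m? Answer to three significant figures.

28.0 mm

From H = f²/(N·c) + f, with f ≪ H: f ≈ √(H·N·c) = √(3530 × 8 × 0.028) = √790.72 ≈ 28.12 mm.
Exact: f² + N·c·f − N·c·H = 0 ⇒ f = (−N·c + √((N·c)² + 4·N·c·H))/2 = (−0.224 + √3162.9)/2 ≈ 28.008 mm ≈ 28.0 mm.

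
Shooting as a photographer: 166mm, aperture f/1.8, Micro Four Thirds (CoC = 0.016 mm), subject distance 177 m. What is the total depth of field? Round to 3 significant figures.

Hyperfocal distance H = f²/(N·c) + f = 166²/(1.8 × 0.016) + 166 = 27556/0.0288 + 166 ≈ 956971.6 mm ≈ 957.0 m.
Near limit Dn = s·(H − f)/(H + s − 2f) = 177000 × (956971.6 − 166) / (956971.6 + 177000 − 2 × 166) = 177000 × 956805.6 / 1133639.6 ≈ 149390 mm.
Far limit Df = s·(H − f)/(H − s) = 177000 × (956971.6 − 166) / (956971.6 − 177000) = 177000 × 956805.6 / 779971.6 ≈ 217129 mm.
Depth of field = Df − Dn = 217129 − 149390 ≈ 67739 mm ≈ 67.7 m.

67.7 m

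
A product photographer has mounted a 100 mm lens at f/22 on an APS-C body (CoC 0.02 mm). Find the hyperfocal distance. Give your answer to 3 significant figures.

22.8 m

Hyperfocal distance H = f²/(N·c) + f = 100²/(22 × 0.02) + 100 = 10000/0.44 + 100 ≈ 22827.3 mm ≈ 22.8 m.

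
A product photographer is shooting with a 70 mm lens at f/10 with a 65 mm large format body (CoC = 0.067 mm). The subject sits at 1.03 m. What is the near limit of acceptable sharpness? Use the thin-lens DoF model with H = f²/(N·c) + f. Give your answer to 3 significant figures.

Hyperfocal distance H = f²/(N·c) + f = 70²/(10 × 0.067) + 70 = 4900/0.67 + 70 ≈ 7383.4 mm ≈ 7.383 m.
Near limit Dn = s·(H − f)/(H + s − 2f) = 1030 × (7383.4 − 70) / (7383.4 + 1030 − 2 × 70) = 1030 × 7313.4 / 8273.4 ≈ 910.48 mm ≈ 0.910 m.

0.910 m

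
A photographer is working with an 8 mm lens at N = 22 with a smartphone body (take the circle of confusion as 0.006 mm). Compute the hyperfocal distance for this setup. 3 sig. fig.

493 mm

Hyperfocal distance H = f²/(N·c) + f = 8²/(22 × 0.006) + 8 = 64/0.132 + 8 ≈ 492.8 mm ≈ 0.493 m.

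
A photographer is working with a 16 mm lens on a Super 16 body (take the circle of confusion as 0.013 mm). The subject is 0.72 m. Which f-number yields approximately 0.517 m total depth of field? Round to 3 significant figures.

f/9

Write h = H − f = f²/(N·c). The thin-lens limits are Dn = s·h/(h + (s−f)) and Df = s·h/(h − (s−f)), so DoF = Df − Dn = 2·s·(s−f)·h / (h² − (s−f)²).
That is a quadratic in h: DoF·h² − 2·s·(s−f)·h − DoF·(s−f)² = 0 ⇒ h = (s−f)·(s + √(s² + DoF²)) / DoF = 704 × (720 + √(720² + 517²)) / 517 = 704 × (720 + 886.391) / 517 ≈ 2187.4 mm.
Then N = f²/(c·h) = 16² / (0.013 × 2187.4) = 256 / 28.437 ≈ 9.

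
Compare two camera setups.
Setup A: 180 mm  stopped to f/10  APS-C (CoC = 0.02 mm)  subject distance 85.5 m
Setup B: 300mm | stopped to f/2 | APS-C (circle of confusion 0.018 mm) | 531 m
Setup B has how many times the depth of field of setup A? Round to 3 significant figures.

1.89

Setup A: H = 180²/(10×0.02) + 180 ≈ 162180.0 mm; DoF = Df − Dn = 180634 − 56004 ≈ 124630 mm.
Setup B: H = 300²/(2×0.018) + 300 ≈ 2500300.0 mm; DoF = Df − Dn = 674097 − 438018 ≈ 236079 mm.
Ratio = 236079 / 124630 ≈ 1.89.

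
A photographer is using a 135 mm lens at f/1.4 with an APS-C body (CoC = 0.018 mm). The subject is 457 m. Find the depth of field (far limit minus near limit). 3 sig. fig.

Hyperfocal distance H = f²/(N·c) + f = 135²/(1.4 × 0.018) + 135 = 18225/0.0252 + 135 ≈ 723349.3 mm ≈ 723.3 m.
Near limit Dn = s·(H − f)/(H + s − 2f) = 457000 × (723349.3 − 135) / (723349.3 + 457000 − 2 × 135) = 457000 × 723214.3 / 1180079.3 ≈ 280073 mm.
Far limit Df = s·(H − f)/(H − s) = 457000 × (723349.3 − 135) / (723349.3 − 457000) = 457000 × 723214.3 / 266349.3 ≈ 1240885 mm.
Depth of field = Df − Dn = 1240885 − 280073 ≈ 960812 mm ≈ 961 m.

961 m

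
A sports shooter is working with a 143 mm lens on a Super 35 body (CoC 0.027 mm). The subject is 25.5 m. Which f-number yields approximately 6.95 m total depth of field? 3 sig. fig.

Write h = H − f = f²/(N·c). The thin-lens limits are Dn = s·h/(h + (s−f)) and Df = s·h/(h − (s−f)), so DoF = Df − Dn = 2·s·(s−f)·h / (h² − (s−f)²).
That is a quadratic in h: DoF·h² − 2·s·(s−f)·h − DoF·(s−f)² = 0 ⇒ h = (s−f)·(s + √(s² + DoF²)) / DoF = 25357 × (25500 + √(25500² + 6950²)) / 6950 = 25357 × (25500 + 26430.1) / 6950 ≈ 189467 mm.
Then N = f²/(c·h) = 143² / (0.027 × 189467) = 20449 / 5115.6 ≈ 4.

f/4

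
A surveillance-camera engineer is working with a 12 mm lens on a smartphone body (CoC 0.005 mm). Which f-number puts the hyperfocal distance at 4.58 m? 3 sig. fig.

Rearrange H = f²/(N·c) + f for N: N = f² / ((H − f)·c).
N = 12² / ((4580 − 12) × 0.005) = 144 / 22.84 ≈ 6.30.

f/6.30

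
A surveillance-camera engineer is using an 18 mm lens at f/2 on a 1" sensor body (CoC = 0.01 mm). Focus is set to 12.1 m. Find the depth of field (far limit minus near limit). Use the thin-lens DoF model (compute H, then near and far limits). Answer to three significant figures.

Hyperfocal distance H = f²/(N·c) + f = 18²/(2 × 0.01) + 18 = 324/0.02 + 18 ≈ 16218.0 mm ≈ 16.22 m.
Near limit Dn = s·(H − f)/(H + s − 2f) = 12100 × (16218.0 − 18) / (16218.0 + 12100 − 2 × 18) = 12100 × 16200.0 / 28282.0 ≈ 6931 mm.
Far limit Df = s·(H − f)/(H − s) = 12100 × (16218.0 − 18) / (16218.0 − 12100) = 12100 × 16200.0 / 4118.0 ≈ 47601 mm.
Depth of field = Df − Dn = 47601 − 6931 ≈ 40670 mm ≈ 40.7 m.

40.7 m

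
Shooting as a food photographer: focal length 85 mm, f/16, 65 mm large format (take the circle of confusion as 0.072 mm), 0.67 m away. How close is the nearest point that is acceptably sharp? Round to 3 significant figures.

Hyperfocal distance H = f²/(N·c) + f = 85²/(16 × 0.072) + 85 = 7225/1.152 + 85 ≈ 6356.7 mm ≈ 6.357 m.
Near limit Dn = s·(H − f)/(H + s − 2f) = 670 × (6356.7 − 85) / (6356.7 + 670 − 2 × 85) = 670 × 6271.7 / 6856.7 ≈ 612.84 mm ≈ 0.613 m.

0.613 m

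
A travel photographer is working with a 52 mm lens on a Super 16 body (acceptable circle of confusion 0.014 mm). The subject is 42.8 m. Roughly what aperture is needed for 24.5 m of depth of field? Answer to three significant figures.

f/1.20

Write h = H − f = f²/(N·c). The thin-lens limits are Dn = s·h/(h + (s−f)) and Df = s·h/(h − (s−f)), so DoF = Df − Dn = 2·s·(s−f)·h / (h² − (s−f)²).
That is a quadratic in h: DoF·h² − 2·s·(s−f)·h − DoF·(s−f)² = 0 ⇒ h = (s−f)·(s + √(s² + DoF²)) / DoF = 42748 × (42800 + √(42800² + 24500²)) / 24500 = 42748 × (42800 + 49316.2) / 24500 ≈ 160726 mm.
Then N = f²/(c·h) = 52² / (0.014 × 160726) = 2704 / 2250.2 ≈ 1.20.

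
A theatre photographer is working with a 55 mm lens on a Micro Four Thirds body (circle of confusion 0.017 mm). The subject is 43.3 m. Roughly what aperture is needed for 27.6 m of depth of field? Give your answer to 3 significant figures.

f/1.20

Write h = H − f = f²/(N·c). The thin-lens limits are Dn = s·h/(h + (s−f)) and Df = s·h/(h − (s−f)), so DoF = Df − Dn = 2·s·(s−f)·h / (h² − (s−f)²).
That is a quadratic in h: DoF·h² − 2·s·(s−f)·h − DoF·(s−f)² = 0 ⇒ h = (s−f)·(s + √(s² + DoF²)) / DoF = 43245 × (43300 + √(43300² + 27600²)) / 27600 = 43245 × (43300 + 51348.3) / 27600 ≈ 148300 mm.
Then N = f²/(c·h) = 55² / (0.017 × 148300) = 3025 / 2521.1 ≈ 1.20.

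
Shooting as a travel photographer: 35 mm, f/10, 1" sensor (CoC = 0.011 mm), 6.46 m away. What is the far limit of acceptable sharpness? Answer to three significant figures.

Hyperfocal distance H = f²/(N·c) + f = 35²/(10 × 0.011) + 35 = 1225/0.11 + 35 ≈ 11171.4 mm ≈ 11.17 m.
Far limit Df = s·(H − f)/(H − s) = 6460 × (11171.4 − 35) / (11171.4 − 6460) = 6460 × 11136.4 / 4711.4 ≈ 15270 mm ≈ 15.3 m.

15.3 m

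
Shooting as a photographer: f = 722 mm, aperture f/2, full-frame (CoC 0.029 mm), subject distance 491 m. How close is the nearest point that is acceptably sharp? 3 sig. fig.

Hyperfocal distance H = f²/(N·c) + f = 722²/(2 × 0.029) + 722 = 521284/0.058 + 722 ≈ 8988377.2 mm ≈ 8988 m.
Near limit Dn = s·(H − f)/(H + s − 2f) = 491000 × (8988377.2 − 722) / (8988377.2 + 491000 − 2 × 722) = 491000 × 8987655.2 / 9477933.2 ≈ 465601 mm ≈ 466 m.

466 m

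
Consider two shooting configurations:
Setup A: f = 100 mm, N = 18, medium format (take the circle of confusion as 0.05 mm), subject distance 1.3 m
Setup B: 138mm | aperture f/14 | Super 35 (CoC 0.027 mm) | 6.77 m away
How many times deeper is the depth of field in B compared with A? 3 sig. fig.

6.38

Setup A: H = 100²/(18×0.05) + 100 ≈ 11211.1 mm; DoF = Df − Dn = 1457.40 − 1173.29 ≈ 284.11 mm.
Setup B: H = 138²/(14×0.027) + 138 ≈ 50519.0 mm; DoF = Df − Dn = 7796.3 − 5982.5 ≈ 1813.8 mm.
Ratio = 1813.8 / 284.11 ≈ 6.38.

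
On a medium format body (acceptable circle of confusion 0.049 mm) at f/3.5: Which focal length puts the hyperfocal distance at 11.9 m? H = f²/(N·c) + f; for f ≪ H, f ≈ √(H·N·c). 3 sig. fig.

45.1 mm

From H = f²/(N·c) + f, with f ≪ H: f ≈ √(H·N·c) = √(11900 × 3.5 × 0.049) = √2040.9 ≈ 45.18 mm.
Exact: f² + N·c·f − N·c·H = 0 ⇒ f = (−N·c + √((N·c)² + 4·N·c·H))/2 = (−0.1715 + √8163.4)/2 ≈ 45.090 mm ≈ 45.1 mm.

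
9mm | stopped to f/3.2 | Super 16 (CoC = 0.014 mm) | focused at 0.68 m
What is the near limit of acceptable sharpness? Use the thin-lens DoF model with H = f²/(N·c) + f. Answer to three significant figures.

496 mm

Hyperfocal distance H = f²/(N·c) + f = 9²/(3.2 × 0.014) + 9 = 81/0.0448 + 9 ≈ 1817.0 mm ≈ 1.817 m.
Near limit Dn = s·(H − f)/(H + s − 2f) = 680 × (1817.0 − 9) / (1817.0 + 680 − 2 × 9) = 680 × 1808.0 / 2479.0 ≈ 495.94 mm.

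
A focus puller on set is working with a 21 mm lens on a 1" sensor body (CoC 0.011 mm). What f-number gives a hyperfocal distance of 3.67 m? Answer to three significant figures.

Rearrange H = f²/(N·c) + f for N: N = f² / ((H − f)·c).
N = 21² / ((3670 − 21) × 0.011) = 441 / 40.14 ≈ 11.

f/11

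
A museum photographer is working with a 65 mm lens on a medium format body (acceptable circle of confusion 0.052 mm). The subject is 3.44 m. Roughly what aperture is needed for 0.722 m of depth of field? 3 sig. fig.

f/2.50

Write h = H − f = f²/(N·c). The thin-lens limits are Dn = s·h/(h + (s−f)) and Df = s·h/(h − (s−f)), so DoF = Df − Dn = 2·s·(s−f)·h / (h² − (s−f)²).
That is a quadratic in h: DoF·h² − 2·s·(s−f)·h − DoF·(s−f)² = 0 ⇒ h = (s−f)·(s + √(s² + DoF²)) / DoF = 3375 × (3440 + √(3440² + 722²)) / 722 = 3375 × (3440 + 3514.95) / 722 ≈ 32511 mm.
Then N = f²/(c·h) = 65² / (0.052 × 32511) = 4225 / 1690.6 ≈ 2.50.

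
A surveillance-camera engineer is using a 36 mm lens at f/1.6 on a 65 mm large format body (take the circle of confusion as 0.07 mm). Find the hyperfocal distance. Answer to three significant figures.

Hyperfocal distance H = f²/(N·c) + f = 36²/(1.6 × 0.07) + 36 = 1296/0.112 + 36 ≈ 11607.4 mm ≈ 11.6 m.

11.6 m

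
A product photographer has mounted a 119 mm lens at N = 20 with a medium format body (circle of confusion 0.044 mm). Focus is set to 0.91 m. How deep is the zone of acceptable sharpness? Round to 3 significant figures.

89.7 mm

Hyperfocal distance H = f²/(N·c) + f = 119²/(20 × 0.044) + 119 = 14161/0.88 + 119 ≈ 16211.0 mm ≈ 16.21 m.
Near limit Dn = s·(H − f)/(H + s − 2f) = 910 × (16211.0 − 119) / (16211.0 + 910 − 2 × 119) = 910 × 16092.0 / 16883.0 ≈ 867.365 mm.
Far limit Df = s·(H − f)/(H − s) = 910 × (16211.0 − 119) / (16211.0 − 910) = 910 × 16092.0 / 15301.0 ≈ 957.043 mm.
Depth of field = Df − Dn = 957.043 − 867.365 ≈ 89.678 mm.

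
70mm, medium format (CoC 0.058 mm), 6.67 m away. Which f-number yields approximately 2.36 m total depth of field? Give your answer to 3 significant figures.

f/2.20

Write h = H − f = f²/(N·c). The thin-lens limits are Dn = s·h/(h + (s−f)) and Df = s·h/(h − (s−f)), so DoF = Df − Dn = 2·s·(s−f)·h / (h² − (s−f)²).
That is a quadratic in h: DoF·h² − 2·s·(s−f)·h − DoF·(s−f)² = 0 ⇒ h = (s−f)·(s + √(s² + DoF²)) / DoF = 6600 × (6670 + √(6670² + 2360²)) / 2360 = 6600 × (6670 + 7075.20) / 2360 ≈ 38440 mm.
Then N = f²/(c·h) = 70² / (0.058 × 38440) = 4900 / 2229.5 ≈ 2.20.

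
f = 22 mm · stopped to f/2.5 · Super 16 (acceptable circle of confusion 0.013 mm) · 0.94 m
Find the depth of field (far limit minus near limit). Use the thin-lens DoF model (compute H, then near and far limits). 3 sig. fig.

116 mm

Hyperfocal distance H = f²/(N·c) + f = 22²/(2.5 × 0.013) + 22 = 484/0.0325 + 22 ≈ 14914.3 mm ≈ 14.91 m.
Near limit Dn = s·(H − f)/(H + s − 2f) = 940 × (14914.3 − 22) / (14914.3 + 940 − 2 × 22) = 940 × 14892.3 / 15810.3 ≈ 885.42 mm.
Far limit Df = s·(H − f)/(H − s) = 940 × (14914.3 − 22) / (14914.3 − 940) = 940 × 14892.3 / 13974.3 ≈ 1001.75 mm.
Depth of field = Df − Dn = 1001.75 − 885.42 ≈ 116.33 mm.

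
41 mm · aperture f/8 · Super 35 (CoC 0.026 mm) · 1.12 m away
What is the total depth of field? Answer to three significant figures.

Hyperfocal distance H = f²/(N·c) + f = 41²/(8 × 0.026) + 41 = 1681/0.208 + 41 ≈ 8122.7 mm ≈ 8.123 m.
Near limit Dn = s·(H − f)/(H + s − 2f) = 1120 × (8122.7 − 41) / (8122.7 + 1120 − 2 × 41) = 1120 × 8081.7 / 9160.7 ≈ 988.08 mm.
Far limit Df = s·(H − f)/(H − s) = 1120 × (8122.7 − 41) / (8122.7 − 1120) = 1120 × 8081.7 / 7002.7 ≈ 1292.57 mm.
Depth of field = Df − Dn = 1292.57 − 988.08 ≈ 304.49 mm.

304 mm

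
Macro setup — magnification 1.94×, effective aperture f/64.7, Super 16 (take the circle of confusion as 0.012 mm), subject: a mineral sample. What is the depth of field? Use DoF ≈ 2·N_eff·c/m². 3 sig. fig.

At magnification m, DoF ≈ 2·N_eff·c/m² = 2 × 64.7 × 0.012 / 1.94² = 1.553 / 3.764 ≈ 0.413 mm.

0.413 mm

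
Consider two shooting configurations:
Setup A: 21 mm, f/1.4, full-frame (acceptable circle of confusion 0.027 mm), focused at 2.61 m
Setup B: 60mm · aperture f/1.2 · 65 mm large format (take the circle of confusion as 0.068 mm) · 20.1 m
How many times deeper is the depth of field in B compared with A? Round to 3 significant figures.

18.9

Setup A: H = 21²/(1.4×0.027) + 21 ≈ 11687.7 mm; DoF = Df − Dn = 3354.4 − 2136.0 ≈ 1218.4 mm.
Setup B: H = 60²/(1.2×0.068) + 60 ≈ 44177.6 mm; DoF = Df − Dn = 36829 − 13822 ≈ 23007 mm.
Ratio = 23007 / 1218.4 ≈ 18.9.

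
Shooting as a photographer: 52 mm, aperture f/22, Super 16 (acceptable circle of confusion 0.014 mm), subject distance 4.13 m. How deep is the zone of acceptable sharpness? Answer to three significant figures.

Hyperfocal distance H = f²/(N·c) + f = 52²/(22 × 0.014) + 52 = 2704/0.308 + 52 ≈ 8831.2 mm ≈ 8.831 m.
Near limit Dn = s·(H − f)/(H + s − 2f) = 4130 × (8831.2 − 52) / (8831.2 + 4130 − 2 × 52) = 4130 × 8779.2 / 12857.2 ≈ 2820.1 mm.
Far limit Df = s·(H − f)/(H − s) = 4130 × (8831.2 − 52) / (8831.2 − 4130) = 4130 × 8779.2 / 4701.2 ≈ 7712.5 mm.
Depth of field = Df − Dn = 7712.5 − 2820.1 ≈ 4892.4 mm ≈ 4.89 m.

4.89 m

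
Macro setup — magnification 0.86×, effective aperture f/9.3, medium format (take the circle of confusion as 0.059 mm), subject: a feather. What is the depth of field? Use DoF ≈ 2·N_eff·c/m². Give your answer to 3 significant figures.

1.48 mm

At magnification m, DoF ≈ 2·N_eff·c/m² = 2 × 9.3 × 0.059 / 0.86² = 1.097 / 0.7396 ≈ 1.48 mm.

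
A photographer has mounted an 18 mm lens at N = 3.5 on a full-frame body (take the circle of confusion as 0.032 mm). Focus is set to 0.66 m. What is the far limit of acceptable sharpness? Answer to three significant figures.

0.848 m

Hyperfocal distance H = f²/(N·c) + f = 18²/(3.5 × 0.032) + 18 = 324/0.112 + 18 ≈ 2910.9 mm ≈ 2.911 m.
Far limit Df = s·(H − f)/(H − s) = 660 × (2910.9 − 18) / (2910.9 − 660) = 660 × 2892.9 / 2250.9 ≈ 848.25 mm ≈ 0.848 m.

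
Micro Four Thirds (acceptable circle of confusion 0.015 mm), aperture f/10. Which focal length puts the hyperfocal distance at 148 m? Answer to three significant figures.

149 mm

From H = f²/(N·c) + f, with f ≪ H: f ≈ √(H·N·c) = √(148000 × 10 × 0.015) = √22200 ≈ 149.0 mm.
The +f correction barely moves this — solving exactly, f² + N·c·f − N·c·H = 0 ⇒ f = (−N·c + √((N·c)² + 4·N·c·H))/2 = (−0.15 + √88800)/2 ≈ 148.92 mm, so f ≈ 149 mm.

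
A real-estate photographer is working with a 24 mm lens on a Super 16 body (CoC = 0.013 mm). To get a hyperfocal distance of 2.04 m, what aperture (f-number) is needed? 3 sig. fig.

Rearrange H = f²/(N·c) + f for N: N = f² / ((H − f)·c).
N = 24² / ((2040 − 24) × 0.013) = 576 / 26.21 ≈ 22.

f/22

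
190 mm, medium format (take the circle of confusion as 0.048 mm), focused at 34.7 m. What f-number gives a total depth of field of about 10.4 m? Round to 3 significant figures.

Write h = H − f = f²/(N·c). The thin-lens limits are Dn = s·h/(h + (s−f)) and Df = s·h/(h − (s−f)), so DoF = Df − Dn = 2·s·(s−f)·h / (h² − (s−f)²).
That is a quadratic in h: DoF·h² − 2·s·(s−f)·h − DoF·(s−f)² = 0 ⇒ h = (s−f)·(s + √(s² + DoF²)) / DoF = 34510 × (34700 + √(34700² + 10400²)) / 10400 = 34510 × (34700 + 36225.0) / 10400 ≈ 235348 mm.
Then N = f²/(c·h) = 190² / (0.048 × 235348) = 36100 / 11297 ≈ 3.20.

f/3.20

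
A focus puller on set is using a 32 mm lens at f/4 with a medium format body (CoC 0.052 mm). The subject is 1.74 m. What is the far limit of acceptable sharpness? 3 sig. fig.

Hyperfocal distance H = f²/(N·c) + f = 32²/(4 × 0.052) + 32 = 1024/0.208 + 32 ≈ 4955.1 mm ≈ 4.955 m.
Far limit Df = s·(H − f)/(H − s) = 1740 × (4955.1 − 32) / (4955.1 − 1740) = 1740 × 4923.1 / 3215.1 ≈ 2664.4 mm ≈ 2.66 m.

2.66 m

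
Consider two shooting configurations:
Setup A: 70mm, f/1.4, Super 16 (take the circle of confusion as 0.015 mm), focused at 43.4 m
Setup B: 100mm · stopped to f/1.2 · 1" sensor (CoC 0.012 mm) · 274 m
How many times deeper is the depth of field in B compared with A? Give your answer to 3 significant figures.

15.3

Setup A: H = 70²/(1.4×0.015) + 70 ≈ 233403.3 mm; DoF = Df − Dn = 53297 − 36603 ≈ 16694 mm.
Setup B: H = 100²/(1.2×0.012) + 100 ≈ 694544.4 mm; DoF = Df − Dn = 452456 − 196498 ≈ 255958 mm.
Ratio = 255958 / 16694 ≈ 15.3.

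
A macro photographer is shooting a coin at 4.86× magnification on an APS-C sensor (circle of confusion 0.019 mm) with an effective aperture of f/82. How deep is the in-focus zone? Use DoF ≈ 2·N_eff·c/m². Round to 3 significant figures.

At magnification m, DoF ≈ 2·N_eff·c/m² = 2 × 82 × 0.019 / 4.86² = 3.116 / 23.62 ≈ 0.132 mm.

0.132 mm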